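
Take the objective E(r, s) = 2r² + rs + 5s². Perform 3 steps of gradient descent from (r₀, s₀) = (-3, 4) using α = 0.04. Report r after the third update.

∇E = (4r + s, r + 10s)
(r₁, s₁) = (-3, 4) − 0.04·(-8, 37) = (-2.68, 2.52)
(r₂, s₂) = (-2.68, 2.52) − 0.04·(-8.2, 22.52) = (-2.352, 1.6192)
(r₃, s₃) = (-2.352, 1.6192) − 0.04·(-7.7888, 13.84) = (-2.040448, 1.0656)
r = -2.040448

-2.040448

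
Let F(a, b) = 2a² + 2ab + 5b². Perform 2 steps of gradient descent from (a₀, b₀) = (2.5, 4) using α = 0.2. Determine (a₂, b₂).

(1.78, 5.44)

∇F = (4a + 2b, 2a + 10b)
(a₁, b₁) = (2.5, 4) − 0.2·(18, 45) = (-1.1, -5)
(a₂, b₂) = (-1.1, -5) − 0.2·(-14.4, -52.2) = (1.78, 5.44)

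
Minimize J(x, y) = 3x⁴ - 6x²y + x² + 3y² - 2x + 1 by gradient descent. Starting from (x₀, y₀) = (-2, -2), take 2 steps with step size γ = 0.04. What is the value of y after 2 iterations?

∇J = (12x³ - 12xy + 2x - 2, -6x² + 6y)
Step 1: at (-2, -2), ∇J = (-150, -36) → (-2, -2) − 0.04·(-150, -36) = (4, -0.56)
Step 2: at (4, -0.56), ∇J = (800.88, -99.36) → (4, -0.56) − 0.04·(800.88, -99.36) = (-28.0352, 3.4144)
y = 3.4144

3.4144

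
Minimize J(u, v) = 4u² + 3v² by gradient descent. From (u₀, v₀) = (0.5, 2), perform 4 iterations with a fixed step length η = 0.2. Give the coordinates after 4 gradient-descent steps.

∇J = (8u, 6v)
Step 1: at (0.5, 2), ∇J = (4, 12) → (0.5, 2) − 0.2·(4, 12) = (-0.3, -0.4)
Step 2: at (-0.3, -0.4), ∇J = (-2.4, -2.4) → (-0.3, -0.4) − 0.2·(-2.4, -2.4) = (0.18, 0.08)
Step 3: at (0.18, 0.08), ∇J = (1.44, 0.48) → (0.18, 0.08) − 0.2·(1.44, 0.48) = (-0.108, -0.016)
Step 4: at (-0.108, -0.016), ∇J = (-0.864, -0.096) → (-0.108, -0.016) − 0.2·(-0.864, -0.096) = (0.0648, 0.0032)

(0.0648, 0.0032)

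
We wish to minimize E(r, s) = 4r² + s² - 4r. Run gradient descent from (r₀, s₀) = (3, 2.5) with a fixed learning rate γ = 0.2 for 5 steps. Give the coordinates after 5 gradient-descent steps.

(0.3056, 0.1944)

∇E = (8r - 4, 2s)
(r₁, s₁) = (3, 2.5) − 0.2·(20, 5) = (-1, 1.5)
(r₂, s₂) = (-1, 1.5) − 0.2·(-12, 3) = (1.4, 0.9)
(r₃, s₃) = (1.4, 0.9) − 0.2·(7.2, 1.8) = (-0.04, 0.54)
(r₄, s₄) = (-0.04, 0.54) − 0.2·(-4.32, 1.08) = (0.824, 0.324)
(r₅, s₅) = (0.824, 0.324) − 0.2·(2.592, 0.648) = (0.3056, 0.1944)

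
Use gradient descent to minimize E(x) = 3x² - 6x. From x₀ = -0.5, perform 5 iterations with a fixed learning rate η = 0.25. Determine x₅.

E′(x) = 6x - 6
Step 1: E′(-0.5) = -9; x₁ = -0.5 − 0.25·(-9) = 1.75
Step 2: E′(1.75) = 4.5; x₂ = 1.75 − 0.25·4.5 = 0.625
Step 3: E′(0.625) = -2.25; x₃ = 0.625 − 0.25·(-2.25) = 1.1875
Step 4: E′(1.1875) = 1.125; x₄ = 1.1875 − 0.25·1.125 = 0.90625
Step 5: E′(0.90625) = -0.5625; x₅ = 0.90625 − 0.25·(-0.5625) = 1.046875

1.046875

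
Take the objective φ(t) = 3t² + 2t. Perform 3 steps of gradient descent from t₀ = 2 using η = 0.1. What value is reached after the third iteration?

-0.184

φ′(t) = 6t + 2
Step 1: φ′(2) = 14; t₁ = 2 − 0.1·14 = 0.6
Step 2: φ′(0.6) = 5.6; t₂ = 0.6 − 0.1·5.6 = 0.04
Step 3: φ′(0.04) = 2.24; t₃ = 0.04 − 0.1·2.24 = -0.184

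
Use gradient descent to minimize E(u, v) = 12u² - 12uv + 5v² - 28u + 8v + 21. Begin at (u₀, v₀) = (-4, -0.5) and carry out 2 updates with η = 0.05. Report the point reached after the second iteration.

∇E = (24u - 12v - 28, -12u + 10v + 8)
Step 1: at (-4, -0.5), ∇E = (-118, 51) → (-4, -0.5) − 0.05·(-118, 51) = (1.9, -3.05)
Step 2: at (1.9, -3.05), ∇E = (54.2, -45.3) → (1.9, -3.05) − 0.05·(54.2, -45.3) = (-0.81, -0.785)

(-0.81, -0.785)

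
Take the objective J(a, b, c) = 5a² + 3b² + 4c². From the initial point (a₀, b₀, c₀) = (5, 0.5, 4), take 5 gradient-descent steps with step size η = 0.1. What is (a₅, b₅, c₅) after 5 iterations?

∇J = (10a, 6b, 8c)
(a₁, b₁, c₁) = (5, 0.5, 4) − 0.1·(50, 3, 32) = (0, 0.2, 0.8)
(a₂, b₂, c₂) = (0, 0.2, 0.8) − 0.1·(0, 1.2, 6.4) = (0, 0.08, 0.16)
(a₃, b₃, c₃) = (0, 0.08, 0.16) − 0.1·(0, 0.48, 1.28) = (0, 0.032, 0.032)
(a₄, b₄, c₄) = (0, 0.032, 0.032) − 0.1·(0, 0.192, 0.256) = (0, 0.0128, 0.0064)
(a₅, b₅, c₅) = (0, 0.0128, 0.0064) − 0.1·(0, 0.0768, 0.0512) = (0, 0.00512, 0.00128)

(0, 0.00512, 0.00128)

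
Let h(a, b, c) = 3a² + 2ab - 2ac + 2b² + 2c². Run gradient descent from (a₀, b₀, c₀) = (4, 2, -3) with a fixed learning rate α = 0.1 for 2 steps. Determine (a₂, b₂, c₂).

∇h = (6a + 2b - 2c, 2a + 4b, -2a + 4c)
(a₁, b₁, c₁) = (4, 2, -3) − 0.1·(34, 16, -20) = (0.6, 0.4, -1)
(a₂, b₂, c₂) = (0.6, 0.4, -1) − 0.1·(6.4, 2.8, -5.2) = (-0.04, 0.12, -0.48)

(-0.04, 0.12, -0.48)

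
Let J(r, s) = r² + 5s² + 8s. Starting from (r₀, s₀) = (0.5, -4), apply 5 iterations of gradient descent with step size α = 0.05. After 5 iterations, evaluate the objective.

-3.062830389975

∇J = (2r, 10s + 8)
Step 1: at (0.5, -4), ∇J = (1, -32) → (0.5, -4) − 0.05·(1, -32) = (0.45, -2.4)
Step 2: at (0.45, -2.4), ∇J = (0.9, -16) → (0.45, -2.4) − 0.05·(0.9, -16) = (0.405, -1.6)
Step 3: at (0.405, -1.6), ∇J = (0.81, -8) → (0.405, -1.6) − 0.05·(0.81, -8) = (0.3645, -1.2)
Step 4: at (0.3645, -1.2), ∇J = (0.729, -4) → (0.3645, -1.2) − 0.05·(0.729, -4) = (0.32805, -1)
Step 5: at (0.32805, -1), ∇J = (0.6561, -2) → (0.32805, -1) − 0.05·(0.6561, -2) = (0.295245, -0.9)
J(0.295245, -0.9) = -3.062830389975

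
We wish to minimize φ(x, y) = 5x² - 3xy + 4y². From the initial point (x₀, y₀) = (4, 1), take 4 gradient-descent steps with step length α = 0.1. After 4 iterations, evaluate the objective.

∇φ = (10x - 3y, -3x + 8y)
(x₁, y₁) = (4, 1) − 0.1·(37, -4) = (0.3, 1.4)
(x₂, y₂) = (0.3, 1.4) − 0.1·(-1.2, 10.3) = (0.42, 0.37)
(x₃, y₃) = (0.42, 0.37) − 0.1·(3.09, 1.7) = (0.111, 0.2)
(x₄, y₄) = (0.111, 0.2) − 0.1·(0.51, 1.267) = (0.06, 0.0733)
φ(0.06, 0.0733) = 0.02629756

0.02629756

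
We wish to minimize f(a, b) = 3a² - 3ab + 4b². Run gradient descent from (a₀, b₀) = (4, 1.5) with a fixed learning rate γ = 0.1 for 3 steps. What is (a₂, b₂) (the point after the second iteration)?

(1.27, 0.915)

∇f = (6a - 3b, -3a + 8b)
(a₁, b₁) = (4, 1.5) − 0.1·(19.5, 0) = (2.05, 1.5)
(a₂, b₂) = (2.05, 1.5) − 0.1·(7.8, 5.85) = (1.27, 0.915)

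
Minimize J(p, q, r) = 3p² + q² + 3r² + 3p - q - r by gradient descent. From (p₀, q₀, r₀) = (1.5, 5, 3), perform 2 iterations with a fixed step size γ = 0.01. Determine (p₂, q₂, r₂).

∇J = (6p + 3, 2q - 1, 6r - 1)
(p₁, q₁, r₁) = (1.5, 5, 3) − 0.01·(12, 9, 17) = (1.38, 4.91, 2.83)
(p₂, q₂, r₂) = (1.38, 4.91, 2.83) − 0.01·(11.28, 8.82, 15.98) = (1.2672, 4.8218, 2.6702)

(1.2672, 4.8218, 2.6702)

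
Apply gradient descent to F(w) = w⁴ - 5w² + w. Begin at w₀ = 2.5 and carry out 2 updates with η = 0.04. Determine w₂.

1.16244224

F′(w) = 4w³ - 10w + 1
w₁ = 2.5 − 0.04·38.5 = 0.96
w₂ = 0.96 − 0.04·(-5.061056) = 1.16244224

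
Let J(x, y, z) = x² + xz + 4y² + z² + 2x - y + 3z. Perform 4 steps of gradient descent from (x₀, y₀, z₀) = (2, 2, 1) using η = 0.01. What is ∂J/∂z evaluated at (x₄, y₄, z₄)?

6.19704967

∇J = (2x + z + 2, 8y - 1, x + 2z + 3)
(x₁, y₁, z₁) = (2, 2, 1) − 0.01·(7, 15, 7) = (1.93, 1.85, 0.93)
(x₂, y₂, z₂) = (1.93, 1.85, 0.93) − 0.01·(6.79, 13.8, 6.79) = (1.8621, 1.712, 0.8621)
(x₃, y₃, z₃) = (1.8621, 1.712, 0.8621) − 0.01·(6.5863, 12.696, 6.5863) = (1.796237, 1.58504, 0.796237)
(x₄, y₄, z₄) = (1.796237, 1.58504, 0.796237) − 0.01·(6.388711, 11.68032, 6.388711) = (1.73234989, 1.4682368, 0.73234989)
∂J/∂z at (1.73234989, 1.4682368, 0.73234989) = 6.19704967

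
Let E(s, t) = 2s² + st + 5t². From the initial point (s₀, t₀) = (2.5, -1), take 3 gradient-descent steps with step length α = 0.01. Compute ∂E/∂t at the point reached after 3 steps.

-5.703183

∇E = (4s + t, s + 10t)
(s₁, t₁) = (2.5, -1) − 0.01·(9, -7.5) = (2.41, -0.925)
(s₂, t₂) = (2.41, -0.925) − 0.01·(8.715, -6.84) = (2.32285, -0.8566)
(s₃, t₃) = (2.32285, -0.8566) − 0.01·(8.4348, -6.24315) = (2.238502, -0.7941685)
∂E/∂t at (2.238502, -0.7941685) = -5.703183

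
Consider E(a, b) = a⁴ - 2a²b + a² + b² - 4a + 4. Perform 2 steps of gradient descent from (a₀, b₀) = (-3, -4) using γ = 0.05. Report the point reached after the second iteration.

(-27.6674, 0.379)

∇E = (4a³ - 4ab + 2a - 4, -2a² + 2b)
Step 1: at (-3, -4), ∇E = (-166, -26) → (-3, -4) − 0.05·(-166, -26) = (5.3, -2.7)
Step 2: at (5.3, -2.7), ∇E = (659.348, -61.58) → (5.3, -2.7) − 0.05·(659.348, -61.58) = (-27.6674, 0.379)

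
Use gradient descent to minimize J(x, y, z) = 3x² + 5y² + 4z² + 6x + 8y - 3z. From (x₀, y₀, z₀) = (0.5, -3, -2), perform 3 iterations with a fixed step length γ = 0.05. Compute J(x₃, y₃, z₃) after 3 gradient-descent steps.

∇J = (6x + 6, 10y + 8, 8z - 3)
(x₁, y₁, z₁) = (0.5, -3, -2) − 0.05·(9, -22, -19) = (0.05, -1.9, -1.05)
(x₂, y₂, z₂) = (0.05, -1.9, -1.05) − 0.05·(6.3, -11, -11.4) = (-0.265, -1.35, -0.48)
(x₃, y₃, z₃) = (-0.265, -1.35, -0.48) − 0.05·(4.41, -5.5, -6.84) = (-0.4855, -1.075, -0.138)
J(-0.4855, -1.075, -0.138) = -4.53756825

-4.53756825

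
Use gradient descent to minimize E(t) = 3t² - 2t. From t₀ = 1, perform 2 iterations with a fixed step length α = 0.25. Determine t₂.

0.5

E′(t) = 6t - 2
Step 1: E′(1) = 4; t₁ = 1 − 0.25·4 = 0
Step 2: E′(0) = -2; t₂ = 0 − 0.25·(-2) = 0.5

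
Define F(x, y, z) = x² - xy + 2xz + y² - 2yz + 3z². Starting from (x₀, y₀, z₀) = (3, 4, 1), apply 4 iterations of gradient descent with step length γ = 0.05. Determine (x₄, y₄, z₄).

(2.35695625, 3.3445875, 0.5022875)

∇F = (2x - y + 2z, -x + 2y - 2z, 2x - 2y + 6z)
(x₁, y₁, z₁) = (3, 4, 1) − 0.05·(4, 3, 4) = (2.8, 3.85, 0.8)
(x₂, y₂, z₂) = (2.8, 3.85, 0.8) − 0.05·(3.35, 3.3, 2.7) = (2.6325, 3.685, 0.665)
(x₃, y₃, z₃) = (2.6325, 3.685, 0.665) − 0.05·(2.91, 3.4075, 1.885) = (2.487, 3.514625, 0.57075)
(x₄, y₄, z₄) = (2.487, 3.514625, 0.57075) − 0.05·(2.600875, 3.40075, 1.36925) = (2.35695625, 3.3445875, 0.5022875)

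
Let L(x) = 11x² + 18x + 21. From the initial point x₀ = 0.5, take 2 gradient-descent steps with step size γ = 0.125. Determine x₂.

L′(x) = 22x + 18
Step 1: L′(0.5) = 29; x₁ = 0.5 − 0.125·29 = -3.125
Step 2: L′(-3.125) = -50.75; x₂ = -3.125 − 0.125·(-50.75) = 3.21875

3.21875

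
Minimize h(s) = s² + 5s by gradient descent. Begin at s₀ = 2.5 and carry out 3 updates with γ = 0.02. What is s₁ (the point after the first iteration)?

h′(s) = 2s + 5
Step 1: h′(2.5) = 10; s₁ = 2.5 − 0.02·10 = 2.3

2.3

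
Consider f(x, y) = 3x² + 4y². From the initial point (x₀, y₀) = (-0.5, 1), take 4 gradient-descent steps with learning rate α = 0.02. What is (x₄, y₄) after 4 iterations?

(-0.29984768, 0.49787136)

∇f = (6x, 8y)
Step 1: at (-0.5, 1), ∇f = (-3, 8) → (-0.5, 1) − 0.02·(-3, 8) = (-0.44, 0.84)
Step 2: at (-0.44, 0.84), ∇f = (-2.64, 6.72) → (-0.44, 0.84) − 0.02·(-2.64, 6.72) = (-0.3872, 0.7056)
Step 3: at (-0.3872, 0.7056), ∇f = (-2.3232, 5.6448) → (-0.3872, 0.7056) − 0.02·(-2.3232, 5.6448) = (-0.340736, 0.592704)
Step 4: at (-0.340736, 0.592704), ∇f = (-2.044416, 4.741632) → (-0.340736, 0.592704) − 0.02·(-2.044416, 4.741632) = (-0.29984768, 0.49787136)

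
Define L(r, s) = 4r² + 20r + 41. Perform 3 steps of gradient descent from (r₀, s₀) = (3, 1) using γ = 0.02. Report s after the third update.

∇L = (8r + 20, 0)
(r₁, s₁) = (3, 1) − 0.02·(44, 0) = (2.12, 1)
(r₂, s₂) = (2.12, 1) − 0.02·(36.96, 0) = (1.3808, 1)
(r₃, s₃) = (1.3808, 1) − 0.02·(31.0464, 0) = (0.759872, 1)
s = 1

1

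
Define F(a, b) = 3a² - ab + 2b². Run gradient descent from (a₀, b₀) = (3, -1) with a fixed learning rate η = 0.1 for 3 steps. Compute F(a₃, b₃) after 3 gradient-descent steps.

0.074106

∇F = (6a - b, -a + 4b)
(a₁, b₁) = (3, -1) − 0.1·(19, -7) = (1.1, -0.3)
(a₂, b₂) = (1.1, -0.3) − 0.1·(6.9, -2.3) = (0.41, -0.07)
(a₃, b₃) = (0.41, -0.07) − 0.1·(2.53, -0.69) = (0.157, -0.001)
F(0.157, -0.001) = 0.074106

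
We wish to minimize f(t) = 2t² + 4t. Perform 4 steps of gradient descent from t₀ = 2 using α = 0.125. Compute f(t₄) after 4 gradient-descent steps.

f′(t) = 4t + 4
Step 1: f′(2) = 12; t₁ = 2 − 0.125·12 = 0.5
Step 2: f′(0.5) = 6; t₂ = 0.5 − 0.125·6 = -0.25
Step 3: f′(-0.25) = 3; t₃ = -0.25 − 0.125·3 = -0.625
Step 4: f′(-0.625) = 1.5; t₄ = -0.625 − 0.125·1.5 = -0.8125
f(-0.8125) = -1.9296875

-1.9296875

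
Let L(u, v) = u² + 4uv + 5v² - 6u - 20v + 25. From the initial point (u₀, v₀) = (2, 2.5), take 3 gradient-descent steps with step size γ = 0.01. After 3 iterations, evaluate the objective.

12.964572350288

∇L = (2u + 4v - 6, 4u + 10v - 20)
Step 1: at (2, 2.5), ∇L = (8, 13) → (2, 2.5) − 0.01·(8, 13) = (1.92, 2.37)
Step 2: at (1.92, 2.37), ∇L = (7.32, 11.38) → (1.92, 2.37) − 0.01·(7.32, 11.38) = (1.8468, 2.2562)
Step 3: at (1.8468, 2.2562), ∇L = (6.7184, 9.9492) → (1.8468, 2.2562) − 0.01·(6.7184, 9.9492) = (1.779616, 2.156708)
L(1.779616, 2.156708) = 12.964572350288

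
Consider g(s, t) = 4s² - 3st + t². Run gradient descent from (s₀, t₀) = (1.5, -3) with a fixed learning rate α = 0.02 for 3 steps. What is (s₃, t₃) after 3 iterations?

∇g = (8s - 3t, -3s + 2t)
(s₁, t₁) = (1.5, -3) − 0.02·(21, -10.5) = (1.08, -2.79)
(s₂, t₂) = (1.08, -2.79) − 0.02·(17.01, -8.82) = (0.7398, -2.6136)
(s₃, t₃) = (0.7398, -2.6136) − 0.02·(13.7592, -7.4466) = (0.464616, -2.464668)

(0.464616, -2.464668)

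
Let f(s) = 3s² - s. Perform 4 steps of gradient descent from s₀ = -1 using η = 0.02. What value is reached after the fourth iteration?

-0.53297792

f′(s) = 6s - 1
s₁ = -1 − 0.02·(-7) = -0.86
s₂ = -0.86 − 0.02·(-6.16) = -0.7368
s₃ = -0.7368 − 0.02·(-5.4208) = -0.628384
s₄ = -0.628384 − 0.02·(-4.770304) = -0.53297792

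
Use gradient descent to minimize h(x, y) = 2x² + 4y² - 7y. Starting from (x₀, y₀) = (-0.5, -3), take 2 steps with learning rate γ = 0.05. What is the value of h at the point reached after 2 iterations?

4.9264

∇h = (4x, 8y - 7)
Step 1: at (-0.5, -3), ∇h = (-2, -31) → (-0.5, -3) − 0.05·(-2, -31) = (-0.4, -1.45)
Step 2: at (-0.4, -1.45), ∇h = (-1.6, -18.6) → (-0.4, -1.45) − 0.05·(-1.6, -18.6) = (-0.32, -0.52)
h(-0.32, -0.52) = 4.9264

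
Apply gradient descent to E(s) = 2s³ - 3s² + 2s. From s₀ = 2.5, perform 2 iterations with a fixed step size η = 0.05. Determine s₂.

1.0698125

E′(s) = 6s² - 6s + 2
s₁ = 2.5 − 0.05·24.5 = 1.275
s₂ = 1.275 − 0.05·4.10375 = 1.0698125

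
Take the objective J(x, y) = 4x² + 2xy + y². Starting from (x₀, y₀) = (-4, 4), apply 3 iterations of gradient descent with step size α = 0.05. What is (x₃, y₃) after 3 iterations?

∇J = (8x + 2y, 2x + 2y)
Step 1: at (-4, 4), ∇J = (-24, 0) → (-4, 4) − 0.05·(-24, 0) = (-2.8, 4)
Step 2: at (-2.8, 4), ∇J = (-14.4, 2.4) → (-2.8, 4) − 0.05·(-14.4, 2.4) = (-2.08, 3.88)
Step 3: at (-2.08, 3.88), ∇J = (-8.88, 3.6) → (-2.08, 3.88) − 0.05·(-8.88, 3.6) = (-1.636, 3.7)

(-1.636, 3.7)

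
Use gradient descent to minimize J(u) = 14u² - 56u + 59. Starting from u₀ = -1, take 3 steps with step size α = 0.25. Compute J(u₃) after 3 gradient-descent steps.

J′(u) = 28u - 56
Step 1: J′(-1) = -84; u₁ = -1 − 0.25·(-84) = 20
Step 2: J′(20) = 504; u₂ = 20 − 0.25·504 = -106
Step 3: J′(-106) = -3024; u₃ = -106 − 0.25·(-3024) = 650
J(650) = 5878659

5878659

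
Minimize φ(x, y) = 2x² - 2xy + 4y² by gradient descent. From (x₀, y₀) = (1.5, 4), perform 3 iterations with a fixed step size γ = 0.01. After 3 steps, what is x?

∇φ = (4x - 2y, -2x + 8y)
Step 1: at (1.5, 4), ∇φ = (-2, 29) → (1.5, 4) − 0.01·(-2, 29) = (1.52, 3.71)
Step 2: at (1.52, 3.71), ∇φ = (-1.34, 26.64) → (1.52, 3.71) − 0.01·(-1.34, 26.64) = (1.5334, 3.4436)
Step 3: at (1.5334, 3.4436), ∇φ = (-0.7536, 24.482) → (1.5334, 3.4436) − 0.01·(-0.7536, 24.482) = (1.540936, 3.19878)
x = 1.540936

1.540936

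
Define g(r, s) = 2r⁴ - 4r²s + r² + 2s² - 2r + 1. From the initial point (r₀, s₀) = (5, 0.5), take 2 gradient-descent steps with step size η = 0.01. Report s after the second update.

∇g = (8r³ - 8rs + 2r - 2, -4r² + 4s)
(r₁, s₁) = (5, 0.5) − 0.01·(988, -98) = (-4.88, 1.48)
(r₂, s₂) = (-4.88, 1.48) − 0.01·(-883.694976, -89.3376) = (3.95694976, 2.373376)
s = 2.373376

2.373376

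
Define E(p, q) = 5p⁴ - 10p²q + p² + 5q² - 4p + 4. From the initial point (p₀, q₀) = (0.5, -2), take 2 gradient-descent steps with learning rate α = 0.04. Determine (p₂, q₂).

∇E = (20p³ - 20pq + 2p - 4, -10p² + 10q)
Step 1: at (0.5, -2), ∇E = (19.5, -22.5) → (0.5, -2) − 0.04·(19.5, -22.5) = (-0.28, -1.1)
Step 2: at (-0.28, -1.1), ∇E = (-11.15904, -11.784) → (-0.28, -1.1) − 0.04·(-11.15904, -11.784) = (0.1663616, -0.62864)

(0.1663616, -0.62864)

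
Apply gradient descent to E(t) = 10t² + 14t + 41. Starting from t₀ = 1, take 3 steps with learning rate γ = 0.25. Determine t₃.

E′(t) = 20t + 14
Step 1: E′(1) = 34; t₁ = 1 − 0.25·34 = -7.5
Step 2: E′(-7.5) = -136; t₂ = -7.5 − 0.25·(-136) = 26.5
Step 3: E′(26.5) = 544; t₃ = 26.5 − 0.25·544 = -109.5

-109.5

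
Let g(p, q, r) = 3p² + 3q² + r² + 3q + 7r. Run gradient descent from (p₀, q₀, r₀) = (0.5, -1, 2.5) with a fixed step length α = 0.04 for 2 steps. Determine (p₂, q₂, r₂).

(0.2888, -0.7888, 1.5784)

∇g = (6p, 6q + 3, 2r + 7)
Step 1: at (0.5, -1, 2.5), ∇g = (3, -3, 12) → (0.5, -1, 2.5) − 0.04·(3, -3, 12) = (0.38, -0.88, 2.02)
Step 2: at (0.38, -0.88, 2.02), ∇g = (2.28, -2.28, 11.04) → (0.38, -0.88, 2.02) − 0.04·(2.28, -2.28, 11.04) = (0.2888, -0.7888, 1.5784)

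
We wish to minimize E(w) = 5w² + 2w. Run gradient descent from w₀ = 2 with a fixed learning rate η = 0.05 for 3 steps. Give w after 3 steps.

E′(w) = 10w + 2
Step 1: E′(2) = 22; w₁ = 2 − 0.05·22 = 0.9
Step 2: E′(0.9) = 11; w₂ = 0.9 − 0.05·11 = 0.35
Step 3: E′(0.35) = 5.5; w₃ = 0.35 − 0.05·5.5 = 0.075

0.075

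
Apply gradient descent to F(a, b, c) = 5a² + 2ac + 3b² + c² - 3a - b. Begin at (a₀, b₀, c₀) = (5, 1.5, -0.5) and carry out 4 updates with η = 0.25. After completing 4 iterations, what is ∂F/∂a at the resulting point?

312.5

∇F = (10a + 2c - 3, 6b - 1, 2a + 2c)
Step 1: at (5, 1.5, -0.5), ∇F = (46, 8, 9) → (5, 1.5, -0.5) − 0.25·(46, 8, 9) = (-6.5, -0.5, -2.75)
Step 2: at (-6.5, -0.5, -2.75), ∇F = (-73.5, -4, -18.5) → (-6.5, -0.5, -2.75) − 0.25·(-73.5, -4, -18.5) = (11.875, 0.5, 1.875)
Step 3: at (11.875, 0.5, 1.875), ∇F = (119.5, 2, 27.5) → (11.875, 0.5, 1.875) − 0.25·(119.5, 2, 27.5) = (-18, 0, -5)
Step 4: at (-18, 0, -5), ∇F = (-193, -1, -46) → (-18, 0, -5) − 0.25·(-193, -1, -46) = (30.25, 0.25, 6.5)
∂F/∂a at (30.25, 0.25, 6.5) = 312.5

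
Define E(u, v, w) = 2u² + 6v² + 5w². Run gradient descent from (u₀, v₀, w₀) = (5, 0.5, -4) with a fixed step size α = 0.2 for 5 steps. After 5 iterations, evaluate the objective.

∇E = (4u, 12v, 10w)
Step 1: at (5, 0.5, -4), ∇E = (20, 6, -40) → (5, 0.5, -4) − 0.2·(20, 6, -40) = (1, -0.7, 4)
Step 2: at (1, -0.7, 4), ∇E = (4, -8.4, 40) → (1, -0.7, 4) − 0.2·(4, -8.4, 40) = (0.2, 0.98, -4)
Step 3: at (0.2, 0.98, -4), ∇E = (0.8, 11.76, -40) → (0.2, 0.98, -4) − 0.2·(0.8, 11.76, -40) = (0.04, -1.372, 4)
Step 4: at (0.04, -1.372, 4), ∇E = (0.16, -16.464, 40) → (0.04, -1.372, 4) − 0.2·(0.16, -16.464, 40) = (0.008, 1.9208, -4)
Step 5: at (0.008, 1.9208, -4), ∇E = (0.032, 23.0496, -40) → (0.008, 1.9208, -4) − 0.2·(0.032, 23.0496, -40) = (0.0016, -2.68912, 4)
E(0.0016, -2.68912, 4) = 123.3882033664

123.3882033664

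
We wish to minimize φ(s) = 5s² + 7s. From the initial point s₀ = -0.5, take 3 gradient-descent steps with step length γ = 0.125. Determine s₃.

φ′(s) = 10s + 7
s₁ = -0.5 − 0.125·2 = -0.75
s₂ = -0.75 − 0.125·(-0.5) = -0.6875
s₃ = -0.6875 − 0.125·0.125 = -0.703125

-0.703125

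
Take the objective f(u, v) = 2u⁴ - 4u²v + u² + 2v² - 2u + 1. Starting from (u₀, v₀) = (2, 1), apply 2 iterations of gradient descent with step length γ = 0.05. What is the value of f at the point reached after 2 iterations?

4.41271872

∇f = (8u³ - 8uv + 2u - 2, -4u² + 4v)
Step 1: at (2, 1), ∇f = (50, -12) → (2, 1) − 0.05·(50, -12) = (-0.5, 1.6)
Step 2: at (-0.5, 1.6), ∇f = (2.4, 5.4) → (-0.5, 1.6) − 0.05·(2.4, 5.4) = (-0.62, 1.33)
f(-0.62, 1.33) = 4.41271872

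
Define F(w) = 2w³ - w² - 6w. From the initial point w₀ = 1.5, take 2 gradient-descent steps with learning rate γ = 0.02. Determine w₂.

F′(w) = 6w² - 2w - 6
w₁ = 1.5 − 0.02·4.5 = 1.41
w₂ = 1.41 − 0.02·3.1086 = 1.347828

1.347828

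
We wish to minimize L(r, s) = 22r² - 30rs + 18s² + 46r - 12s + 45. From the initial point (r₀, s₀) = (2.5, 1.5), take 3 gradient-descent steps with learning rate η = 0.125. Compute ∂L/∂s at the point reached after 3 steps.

∇L = (44r - 30s + 46, -30r + 36s - 12)
Step 1: at (2.5, 1.5), ∇L = (111, -33) → (2.5, 1.5) − 0.125·(111, -33) = (-11.375, 5.625)
Step 2: at (-11.375, 5.625), ∇L = (-623.25, 531.75) → (-11.375, 5.625) − 0.125·(-623.25, 531.75) = (66.53125, -60.84375)
Step 3: at (66.53125, -60.84375), ∇L = (4798.6875, -4198.3125) → (66.53125, -60.84375) − 0.125·(4798.6875, -4198.3125) = (-533.3046875, 463.9453125)
∂L/∂s at (-533.3046875, 463.9453125) = 32689.171875

32689.171875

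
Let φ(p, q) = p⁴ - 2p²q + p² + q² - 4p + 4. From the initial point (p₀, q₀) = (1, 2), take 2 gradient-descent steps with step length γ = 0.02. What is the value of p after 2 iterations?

∇φ = (4p³ - 4pq + 2p - 4, -2p² + 2q)
Step 1: at (1, 2), ∇φ = (-6, 2) → (1, 2) − 0.02·(-6, 2) = (1.12, 1.96)
Step 2: at (1.12, 1.96), ∇φ = (-4.921088, 1.4112) → (1.12, 1.96) − 0.02·(-4.921088, 1.4112) = (1.21842176, 1.931776)
p = 1.21842176

1.21842176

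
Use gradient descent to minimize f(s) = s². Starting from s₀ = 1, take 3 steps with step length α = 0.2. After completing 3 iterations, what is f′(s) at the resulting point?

0.432

f′(s) = 2s
s₁ = 1 − 0.2·2 = 0.6
s₂ = 0.6 − 0.2·1.2 = 0.36
s₃ = 0.36 − 0.2·0.72 = 0.216
f′(s) at (0.216) = 0.432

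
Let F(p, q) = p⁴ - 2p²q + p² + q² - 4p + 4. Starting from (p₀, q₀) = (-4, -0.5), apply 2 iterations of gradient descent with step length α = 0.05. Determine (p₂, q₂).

∇F = (4p³ - 4pq + 2p - 4, -2p² + 2q)
Step 1: at (-4, -0.5), ∇F = (-276, -33) → (-4, -0.5) − 0.05·(-276, -33) = (9.8, 1.15)
Step 2: at (9.8, 1.15), ∇F = (3735.288, -189.78) → (9.8, 1.15) − 0.05·(3735.288, -189.78) = (-176.9644, 10.639)

(-176.9644, 10.639)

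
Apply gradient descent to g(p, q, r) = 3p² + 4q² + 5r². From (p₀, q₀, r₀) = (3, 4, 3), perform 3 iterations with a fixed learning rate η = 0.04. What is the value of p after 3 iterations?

∇g = (6p, 8q, 10r)
Step 1: at (3, 4, 3), ∇g = (18, 32, 30) → (3, 4, 3) − 0.04·(18, 32, 30) = (2.28, 2.72, 1.8)
Step 2: at (2.28, 2.72, 1.8), ∇g = (13.68, 21.76, 18) → (2.28, 2.72, 1.8) − 0.04·(13.68, 21.76, 18) = (1.7328, 1.8496, 1.08)
Step 3: at (1.7328, 1.8496, 1.08), ∇g = (10.3968, 14.7968, 10.8) → (1.7328, 1.8496, 1.08) − 0.04·(10.3968, 14.7968, 10.8) = (1.316928, 1.257728, 0.648)
p = 1.316928

1.316928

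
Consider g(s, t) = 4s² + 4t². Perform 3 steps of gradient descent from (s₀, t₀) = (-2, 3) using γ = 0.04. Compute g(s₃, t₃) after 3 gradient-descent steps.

5.141109096448

∇g = (8s, 8t)
Step 1: at (-2, 3), ∇g = (-16, 24) → (-2, 3) − 0.04·(-16, 24) = (-1.36, 2.04)
Step 2: at (-1.36, 2.04), ∇g = (-10.88, 16.32) → (-1.36, 2.04) − 0.04·(-10.88, 16.32) = (-0.9248, 1.3872)
Step 3: at (-0.9248, 1.3872), ∇g = (-7.3984, 11.0976) → (-0.9248, 1.3872) − 0.04·(-7.3984, 11.0976) = (-0.628864, 0.943296)
g(-0.628864, 0.943296) = 5.141109096448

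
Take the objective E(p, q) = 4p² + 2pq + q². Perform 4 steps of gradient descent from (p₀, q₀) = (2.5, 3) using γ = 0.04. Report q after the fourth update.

1.80804352

∇E = (8p + 2q, 2p + 2q)
Step 1: at (2.5, 3), ∇E = (26, 11) → (2.5, 3) − 0.04·(26, 11) = (1.46, 2.56)
Step 2: at (1.46, 2.56), ∇E = (16.8, 8.04) → (1.46, 2.56) − 0.04·(16.8, 8.04) = (0.788, 2.2384)
Step 3: at (0.788, 2.2384), ∇E = (10.7808, 6.0528) → (0.788, 2.2384) − 0.04·(10.7808, 6.0528) = (0.356768, 1.996288)
Step 4: at (0.356768, 1.996288), ∇E = (6.84672, 4.706112) → (0.356768, 1.996288) − 0.04·(6.84672, 4.706112) = (0.0828992, 1.80804352)
q = 1.80804352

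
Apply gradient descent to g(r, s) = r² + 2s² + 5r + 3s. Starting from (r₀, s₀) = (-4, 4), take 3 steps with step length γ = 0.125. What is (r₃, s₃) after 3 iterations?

(-3.1328125, -0.15625)

∇g = (2r + 5, 4s + 3)
(r₁, s₁) = (-4, 4) − 0.125·(-3, 19) = (-3.625, 1.625)
(r₂, s₂) = (-3.625, 1.625) − 0.125·(-2.25, 9.5) = (-3.34375, 0.4375)
(r₃, s₃) = (-3.34375, 0.4375) − 0.125·(-1.6875, 4.75) = (-3.1328125, -0.15625)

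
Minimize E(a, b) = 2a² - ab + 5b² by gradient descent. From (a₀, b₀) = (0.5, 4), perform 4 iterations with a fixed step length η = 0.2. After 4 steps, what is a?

-0.7008

∇E = (4a - b, -a + 10b)
(a₁, b₁) = (0.5, 4) − 0.2·(-2, 39.5) = (0.9, -3.9)
(a₂, b₂) = (0.9, -3.9) − 0.2·(7.5, -39.9) = (-0.6, 4.08)
(a₃, b₃) = (-0.6, 4.08) − 0.2·(-6.48, 41.4) = (0.696, -4.2)
(a₄, b₄) = (0.696, -4.2) − 0.2·(6.984, -42.696) = (-0.7008, 4.3392)
a = -0.7008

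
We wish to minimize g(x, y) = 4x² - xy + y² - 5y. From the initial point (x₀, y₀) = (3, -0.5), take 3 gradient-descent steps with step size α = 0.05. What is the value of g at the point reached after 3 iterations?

∇g = (8x - y, -x + 2y - 5)
(x₁, y₁) = (3, -0.5) − 0.05·(24.5, -9) = (1.775, -0.05)
(x₂, y₂) = (1.775, -0.05) − 0.05·(14.25, -6.875) = (1.0625, 0.29375)
(x₃, y₃) = (1.0625, 0.29375) − 0.05·(8.20625, -5.475) = (0.6521875, 0.5675)
g(0.6521875, 0.5675) = -1.184166015625

-1.184166015625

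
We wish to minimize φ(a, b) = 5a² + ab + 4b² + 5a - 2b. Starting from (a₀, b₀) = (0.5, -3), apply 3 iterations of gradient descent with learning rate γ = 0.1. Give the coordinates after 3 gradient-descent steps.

(-0.513, 0.2715)

∇φ = (10a + b + 5, a + 8b - 2)
(a₁, b₁) = (0.5, -3) − 0.1·(7, -25.5) = (-0.2, -0.45)
(a₂, b₂) = (-0.2, -0.45) − 0.1·(2.55, -5.8) = (-0.455, 0.13)
(a₃, b₃) = (-0.455, 0.13) − 0.1·(0.58, -1.415) = (-0.513, 0.2715)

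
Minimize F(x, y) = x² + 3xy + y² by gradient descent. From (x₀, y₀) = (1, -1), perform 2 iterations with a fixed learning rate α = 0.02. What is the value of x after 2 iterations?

∇F = (2x + 3y, 3x + 2y)
(x₁, y₁) = (1, -1) − 0.02·(-1, 1) = (1.02, -1.02)
(x₂, y₂) = (1.02, -1.02) − 0.02·(-1.02, 1.02) = (1.0404, -1.0404)
x = 1.0404

1.0404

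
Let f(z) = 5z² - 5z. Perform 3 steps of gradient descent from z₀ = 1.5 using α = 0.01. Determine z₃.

1.229

f′(z) = 10z - 5
Step 1: f′(1.5) = 10; z₁ = 1.5 − 0.01·10 = 1.4
Step 2: f′(1.4) = 9; z₂ = 1.4 − 0.01·9 = 1.31
Step 3: f′(1.31) = 8.1; z₃ = 1.31 − 0.01·8.1 = 1.229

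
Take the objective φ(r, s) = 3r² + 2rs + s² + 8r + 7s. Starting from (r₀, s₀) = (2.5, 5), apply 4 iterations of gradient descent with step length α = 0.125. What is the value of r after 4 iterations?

∇φ = (6r + 2s + 8, 2r + 2s + 7)
(r₁, s₁) = (2.5, 5) − 0.125·(33, 22) = (-1.625, 2.25)
(r₂, s₂) = (-1.625, 2.25) − 0.125·(2.75, 8.25) = (-1.96875, 1.21875)
(r₃, s₃) = (-1.96875, 1.21875) − 0.125·(-1.375, 5.5) = (-1.796875, 0.53125)
(r₄, s₄) = (-1.796875, 0.53125) − 0.125·(-1.71875, 4.46875) = (-1.58203125, -0.02734375)
r = -1.58203125

-1.58203125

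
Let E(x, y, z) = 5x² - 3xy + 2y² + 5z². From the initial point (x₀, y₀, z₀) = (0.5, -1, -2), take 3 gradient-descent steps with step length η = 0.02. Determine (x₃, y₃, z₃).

(0.126976, -0.721412, -1.024)

∇E = (10x - 3y, -3x + 4y, 10z)
(x₁, y₁, z₁) = (0.5, -1, -2) − 0.02·(8, -5.5, -20) = (0.34, -0.89, -1.6)
(x₂, y₂, z₂) = (0.34, -0.89, -1.6) − 0.02·(6.07, -4.58, -16) = (0.2186, -0.7984, -1.28)
(x₃, y₃, z₃) = (0.2186, -0.7984, -1.28) − 0.02·(4.5812, -3.8494, -12.8) = (0.126976, -0.721412, -1.024)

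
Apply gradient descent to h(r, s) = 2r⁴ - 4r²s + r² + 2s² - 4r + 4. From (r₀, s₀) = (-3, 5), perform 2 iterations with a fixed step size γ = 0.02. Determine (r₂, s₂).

∇h = (8r³ - 8rs + 2r - 4, -4r² + 4s)
(r₁, s₁) = (-3, 5) − 0.02·(-106, -16) = (-0.88, 5.32)
(r₂, s₂) = (-0.88, 5.32) − 0.02·(26.241024, 18.1824) = (-1.40482048, 4.956352)

(-1.40482048, 4.956352)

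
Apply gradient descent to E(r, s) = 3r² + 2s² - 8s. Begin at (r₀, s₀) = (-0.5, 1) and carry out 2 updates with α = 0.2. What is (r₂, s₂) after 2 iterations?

(-0.02, 1.96)

∇E = (6r, 4s - 8)
(r₁, s₁) = (-0.5, 1) − 0.2·(-3, -4) = (0.1, 1.8)
(r₂, s₂) = (0.1, 1.8) − 0.2·(0.6, -0.8) = (-0.02, 1.96)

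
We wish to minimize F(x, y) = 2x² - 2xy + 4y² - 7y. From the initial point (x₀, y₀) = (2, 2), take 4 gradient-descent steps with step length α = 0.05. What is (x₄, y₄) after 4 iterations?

(1.30595, 1.3707)

∇F = (4x - 2y, -2x + 8y - 7)
(x₁, y₁) = (2, 2) − 0.05·(4, 5) = (1.8, 1.75)
(x₂, y₂) = (1.8, 1.75) − 0.05·(3.7, 3.4) = (1.615, 1.58)
(x₃, y₃) = (1.615, 1.58) − 0.05·(3.3, 2.41) = (1.45, 1.4595)
(x₄, y₄) = (1.45, 1.4595) − 0.05·(2.881, 1.776) = (1.30595, 1.3707)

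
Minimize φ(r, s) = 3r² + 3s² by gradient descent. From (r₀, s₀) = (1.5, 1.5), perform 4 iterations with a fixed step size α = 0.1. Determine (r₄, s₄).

∇φ = (6r, 6s)
Step 1: at (1.5, 1.5), ∇φ = (9, 9) → (1.5, 1.5) − 0.1·(9, 9) = (0.6, 0.6)
Step 2: at (0.6, 0.6), ∇φ = (3.6, 3.6) → (0.6, 0.6) − 0.1·(3.6, 3.6) = (0.24, 0.24)
Step 3: at (0.24, 0.24), ∇φ = (1.44, 1.44) → (0.24, 0.24) − 0.1·(1.44, 1.44) = (0.096, 0.096)
Step 4: at (0.096, 0.096), ∇φ = (0.576, 0.576) → (0.096, 0.096) − 0.1·(0.576, 0.576) = (0.0384, 0.0384)

(0.0384, 0.0384)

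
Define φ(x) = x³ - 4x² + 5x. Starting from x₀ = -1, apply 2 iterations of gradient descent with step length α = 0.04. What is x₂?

φ′(x) = 3x² - 8x + 5
x₁ = -1 − 0.04·16 = -1.64
x₂ = -1.64 − 0.04·26.1888 = -2.687552

-2.687552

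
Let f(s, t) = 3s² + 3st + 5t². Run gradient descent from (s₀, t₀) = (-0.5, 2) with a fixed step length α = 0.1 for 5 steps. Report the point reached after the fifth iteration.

(-0.06764, 0.036015)

∇f = (6s + 3t, 3s + 10t)
(s₁, t₁) = (-0.5, 2) − 0.1·(3, 18.5) = (-0.8, 0.15)
(s₂, t₂) = (-0.8, 0.15) − 0.1·(-4.35, -0.9) = (-0.365, 0.24)
(s₃, t₃) = (-0.365, 0.24) − 0.1·(-1.47, 1.305) = (-0.218, 0.1095)
(s₄, t₄) = (-0.218, 0.1095) − 0.1·(-0.9795, 0.441) = (-0.12005, 0.0654)
(s₅, t₅) = (-0.12005, 0.0654) − 0.1·(-0.5241, 0.29385) = (-0.06764, 0.036015)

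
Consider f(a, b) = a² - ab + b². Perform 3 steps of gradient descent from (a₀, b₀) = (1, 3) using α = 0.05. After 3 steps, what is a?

∇f = (2a - b, -a + 2b)
Step 1: at (1, 3), ∇f = (-1, 5) → (1, 3) − 0.05·(-1, 5) = (1.05, 2.75)
Step 2: at (1.05, 2.75), ∇f = (-0.65, 4.45) → (1.05, 2.75) − 0.05·(-0.65, 4.45) = (1.0825, 2.5275)
Step 3: at (1.0825, 2.5275), ∇f = (-0.3625, 3.9725) → (1.0825, 2.5275) − 0.05·(-0.3625, 3.9725) = (1.100625, 2.328875)
a = 1.100625

1.100625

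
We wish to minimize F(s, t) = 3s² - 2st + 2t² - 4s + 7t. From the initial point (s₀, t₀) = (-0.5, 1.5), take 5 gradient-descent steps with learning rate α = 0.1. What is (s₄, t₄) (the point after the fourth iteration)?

∇F = (6s - 2t - 4, -2s + 4t + 7)
(s₁, t₁) = (-0.5, 1.5) − 0.1·(-10, 14) = (0.5, 0.1)
(s₂, t₂) = (0.5, 0.1) − 0.1·(-1.2, 6.4) = (0.62, -0.54)
(s₃, t₃) = (0.62, -0.54) − 0.1·(0.8, 3.6) = (0.54, -0.9)
(s₄, t₄) = (0.54, -0.9) − 0.1·(1.04, 2.32) = (0.436, -1.132)

(0.436, -1.132)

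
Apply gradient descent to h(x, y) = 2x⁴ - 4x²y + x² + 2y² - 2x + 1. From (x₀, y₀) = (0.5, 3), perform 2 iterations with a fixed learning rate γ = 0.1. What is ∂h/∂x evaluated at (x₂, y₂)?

∇h = (8x³ - 8xy + 2x - 2, -4x² + 4y)
Step 1: at (0.5, 3), ∇h = (-12, 11) → (0.5, 3) − 0.1·(-12, 11) = (1.7, 1.9)
Step 2: at (1.7, 1.9), ∇h = (14.864, -3.96) → (1.7, 1.9) − 0.1·(14.864, -3.96) = (0.2136, 2.296)
∂h/∂x at (0.2136, 2.296) = -5.418240868352

-5.418240868352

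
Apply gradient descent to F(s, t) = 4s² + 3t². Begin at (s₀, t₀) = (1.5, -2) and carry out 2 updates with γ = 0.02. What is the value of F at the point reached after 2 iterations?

11.67718656

∇F = (8s, 6t)
Step 1: at (1.5, -2), ∇F = (12, -12) → (1.5, -2) − 0.02·(12, -12) = (1.26, -1.76)
Step 2: at (1.26, -1.76), ∇F = (10.08, -10.56) → (1.26, -1.76) − 0.02·(10.08, -10.56) = (1.0584, -1.5488)
F(1.0584, -1.5488) = 11.67718656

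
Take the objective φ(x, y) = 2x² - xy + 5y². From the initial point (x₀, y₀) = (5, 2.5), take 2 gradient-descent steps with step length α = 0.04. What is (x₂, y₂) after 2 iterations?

(3.68, 1.192)

∇φ = (4x - y, -x + 10y)
Step 1: at (5, 2.5), ∇φ = (17.5, 20) → (5, 2.5) − 0.04·(17.5, 20) = (4.3, 1.7)
Step 2: at (4.3, 1.7), ∇φ = (15.5, 12.7) → (4.3, 1.7) − 0.04·(15.5, 12.7) = (3.68, 1.192)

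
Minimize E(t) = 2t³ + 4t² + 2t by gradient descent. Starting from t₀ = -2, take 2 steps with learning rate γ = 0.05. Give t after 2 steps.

-3.475

E′(t) = 6t² + 8t + 2
Step 1: E′(-2) = 10; t₁ = -2 − 0.05·10 = -2.5
Step 2: E′(-2.5) = 19.5; t₂ = -2.5 − 0.05·19.5 = -3.475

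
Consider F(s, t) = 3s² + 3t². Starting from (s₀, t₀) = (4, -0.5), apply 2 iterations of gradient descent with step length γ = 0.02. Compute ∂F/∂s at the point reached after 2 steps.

∇F = (6s, 6t)
Step 1: at (4, -0.5), ∇F = (24, -3) → (4, -0.5) − 0.02·(24, -3) = (3.52, -0.44)
Step 2: at (3.52, -0.44), ∇F = (21.12, -2.64) → (3.52, -0.44) − 0.02·(21.12, -2.64) = (3.0976, -0.3872)
∂F/∂s at (3.0976, -0.3872) = 18.5856

18.5856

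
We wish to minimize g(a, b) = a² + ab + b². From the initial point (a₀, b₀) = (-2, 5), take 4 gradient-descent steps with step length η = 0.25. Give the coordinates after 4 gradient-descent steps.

∇g = (2a + b, a + 2b)
Step 1: at (-2, 5), ∇g = (1, 8) → (-2, 5) − 0.25·(1, 8) = (-2.25, 3)
Step 2: at (-2.25, 3), ∇g = (-1.5, 3.75) → (-2.25, 3) − 0.25·(-1.5, 3.75) = (-1.875, 2.0625)
Step 3: at (-1.875, 2.0625), ∇g = (-1.6875, 2.25) → (-1.875, 2.0625) − 0.25·(-1.6875, 2.25) = (-1.453125, 1.5)
Step 4: at (-1.453125, 1.5), ∇g = (-1.40625, 1.546875) → (-1.453125, 1.5) − 0.25·(-1.40625, 1.546875) = (-1.1015625, 1.11328125)

(-1.1015625, 1.11328125)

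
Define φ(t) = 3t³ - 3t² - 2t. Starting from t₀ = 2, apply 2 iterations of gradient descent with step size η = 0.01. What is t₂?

φ′(t) = 9t² - 6t - 2
t₁ = 2 − 0.01·22 = 1.78
t₂ = 1.78 − 0.01·15.8356 = 1.621644

1.621644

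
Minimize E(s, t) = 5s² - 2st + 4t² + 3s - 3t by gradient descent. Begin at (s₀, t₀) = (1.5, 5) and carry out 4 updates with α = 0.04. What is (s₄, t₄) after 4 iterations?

∇E = (10s - 2t + 3, -2s + 8t - 3)
Step 1: at (1.5, 5), ∇E = (8, 34) → (1.5, 5) − 0.04·(8, 34) = (1.18, 3.64)
Step 2: at (1.18, 3.64), ∇E = (7.52, 23.76) → (1.18, 3.64) − 0.04·(7.52, 23.76) = (0.8792, 2.6896)
Step 3: at (0.8792, 2.6896), ∇E = (6.4128, 16.7584) → (0.8792, 2.6896) − 0.04·(6.4128, 16.7584) = (0.622688, 2.019264)
Step 4: at (0.622688, 2.019264), ∇E = (5.188352, 11.908736) → (0.622688, 2.019264) − 0.04·(5.188352, 11.908736) = (0.41515392, 1.54291456)

(0.41515392, 1.54291456)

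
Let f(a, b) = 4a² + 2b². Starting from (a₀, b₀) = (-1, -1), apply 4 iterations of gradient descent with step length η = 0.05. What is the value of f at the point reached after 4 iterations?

0.40272896

∇f = (8a, 4b)
(a₁, b₁) = (-1, -1) − 0.05·(-8, -4) = (-0.6, -0.8)
(a₂, b₂) = (-0.6, -0.8) − 0.05·(-4.8, -3.2) = (-0.36, -0.64)
(a₃, b₃) = (-0.36, -0.64) − 0.05·(-2.88, -2.56) = (-0.216, -0.512)
(a₄, b₄) = (-0.216, -0.512) − 0.05·(-1.728, -2.048) = (-0.1296, -0.4096)
f(-0.1296, -0.4096) = 0.40272896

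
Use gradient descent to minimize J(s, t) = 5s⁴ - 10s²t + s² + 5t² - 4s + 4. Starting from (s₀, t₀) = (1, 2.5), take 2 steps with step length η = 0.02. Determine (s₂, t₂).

(1.3332224, 2.29792)

∇J = (20s³ - 20st + 2s - 4, -10s² + 10t)
(s₁, t₁) = (1, 2.5) − 0.02·(-32, 15) = (1.64, 2.2)
(s₂, t₂) = (1.64, 2.2) − 0.02·(15.33888, -4.896) = (1.3332224, 2.29792)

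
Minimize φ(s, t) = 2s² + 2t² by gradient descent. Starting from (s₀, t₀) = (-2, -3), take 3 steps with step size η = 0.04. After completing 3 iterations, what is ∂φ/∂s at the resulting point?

∇φ = (4s, 4t)
(s₁, t₁) = (-2, -3) − 0.04·(-8, -12) = (-1.68, -2.52)
(s₂, t₂) = (-1.68, -2.52) − 0.04·(-6.72, -10.08) = (-1.4112, -2.1168)
(s₃, t₃) = (-1.4112, -2.1168) − 0.04·(-5.6448, -8.4672) = (-1.185408, -1.778112)
∂φ/∂s at (-1.185408, -1.778112) = -4.741632

-4.741632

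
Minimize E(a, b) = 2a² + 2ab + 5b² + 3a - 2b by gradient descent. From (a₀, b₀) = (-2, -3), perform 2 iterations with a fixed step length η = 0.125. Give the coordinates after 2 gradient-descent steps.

(-1.0625, 0.03125)

∇E = (4a + 2b + 3, 2a + 10b - 2)
(a₁, b₁) = (-2, -3) − 0.125·(-11, -36) = (-0.625, 1.5)
(a₂, b₂) = (-0.625, 1.5) − 0.125·(3.5, 11.75) = (-1.0625, 0.03125)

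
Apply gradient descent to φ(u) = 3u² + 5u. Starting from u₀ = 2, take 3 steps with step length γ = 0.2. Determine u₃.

φ′(u) = 6u + 5
Step 1: φ′(2) = 17; u₁ = 2 − 0.2·17 = -1.4
Step 2: φ′(-1.4) = -3.4; u₂ = -1.4 − 0.2·(-3.4) = -0.72
Step 3: φ′(-0.72) = 0.68; u₃ = -0.72 − 0.2·0.68 = -0.856

-0.856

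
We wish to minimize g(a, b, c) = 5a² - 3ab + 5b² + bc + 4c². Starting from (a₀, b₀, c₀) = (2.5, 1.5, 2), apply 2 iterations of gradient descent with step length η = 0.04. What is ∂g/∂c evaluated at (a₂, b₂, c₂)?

∇g = (10a - 3b, -3a + 10b + c, b + 8c)
(a₁, b₁, c₁) = (2.5, 1.5, 2) − 0.04·(20.5, 9.5, 17.5) = (1.68, 1.12, 1.3)
(a₂, b₂, c₂) = (1.68, 1.12, 1.3) − 0.04·(13.44, 7.46, 11.52) = (1.1424, 0.8216, 0.8392)
∂g/∂c at (1.1424, 0.8216, 0.8392) = 7.5352

7.5352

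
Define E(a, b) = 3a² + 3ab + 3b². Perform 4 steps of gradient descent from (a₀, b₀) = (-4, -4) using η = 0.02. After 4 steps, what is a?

∇E = (6a + 3b, 3a + 6b)
Step 1: at (-4, -4), ∇E = (-36, -36) → (-4, -4) − 0.02·(-36, -36) = (-3.28, -3.28)
Step 2: at (-3.28, -3.28), ∇E = (-29.52, -29.52) → (-3.28, -3.28) − 0.02·(-29.52, -29.52) = (-2.6896, -2.6896)
Step 3: at (-2.6896, -2.6896), ∇E = (-24.2064, -24.2064) → (-2.6896, -2.6896) − 0.02·(-24.2064, -24.2064) = (-2.205472, -2.205472)
Step 4: at (-2.205472, -2.205472), ∇E = (-19.849248, -19.849248) → (-2.205472, -2.205472) − 0.02·(-19.849248, -19.849248) = (-1.80848704, -1.80848704)
a = -1.80848704

-1.80848704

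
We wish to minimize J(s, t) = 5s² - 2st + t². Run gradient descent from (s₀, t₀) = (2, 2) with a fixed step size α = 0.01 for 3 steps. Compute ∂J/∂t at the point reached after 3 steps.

0.848896

∇J = (10s - 2t, -2s + 2t)
(s₁, t₁) = (2, 2) − 0.01·(16, 0) = (1.84, 2)
(s₂, t₂) = (1.84, 2) − 0.01·(14.4, 0.32) = (1.696, 1.9968)
(s₃, t₃) = (1.696, 1.9968) − 0.01·(12.9664, 0.6016) = (1.566336, 1.990784)
∂J/∂t at (1.566336, 1.990784) = 0.848896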